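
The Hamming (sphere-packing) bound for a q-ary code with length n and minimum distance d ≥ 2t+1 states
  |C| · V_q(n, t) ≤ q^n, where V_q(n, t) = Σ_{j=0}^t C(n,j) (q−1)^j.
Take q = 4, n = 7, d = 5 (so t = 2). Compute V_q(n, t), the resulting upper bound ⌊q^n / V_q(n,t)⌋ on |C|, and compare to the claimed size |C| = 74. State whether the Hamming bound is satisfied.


V_q(n, t) = 211, q^n = 16384, Hamming bound = 77, |C| = 74 ≤ bound (satisfied).

Step 1: Compute V_q(n, t) = Σ_{j=0}^2 C(n, j) (q−1)^j.
  j = 0: C(7,0)·(3)^0 = 1·1 = 1.
  j = 1: C(7,1)·(3)^1 = 7·3 = 21.
  j = 2: C(7,2)·(3)^2 = 21·9 = 189.
  V_q(n, t) = 1 + 21 + 189 = 211.
Step 2: q^n = 4^7 = 16384.
Step 3: Hamming bound ⌊q^n / V_q(n,t)⌋ = ⌊16384/211⌋ = 77.
Step 4: Compare |C| = 74 to 77: satisfied.
The claimed |C| lies below the Hamming bound.


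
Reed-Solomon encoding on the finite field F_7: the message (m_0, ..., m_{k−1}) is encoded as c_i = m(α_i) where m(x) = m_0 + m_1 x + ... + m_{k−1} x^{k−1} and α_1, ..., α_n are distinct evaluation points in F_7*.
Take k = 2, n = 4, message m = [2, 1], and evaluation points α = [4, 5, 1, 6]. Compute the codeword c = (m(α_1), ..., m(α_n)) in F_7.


c = [6, 0, 3, 1]

Message polynomial: m(x) = 2 + 1·x (mod 7).
For each evaluation point α_i, compute m(α_i) mod 7:
  α_1 = 4: Horner steps 1 → 6, so m(4) = 6.
  α_2 = 5: Horner steps 1 → 0, so m(5) = 0.
  α_3 = 1: Horner steps 1 → 3, so m(1) = 3.
  α_4 = 6: Horner steps 1 → 1, so m(6) = 1.
Codeword c = [6, 0, 3, 1] ∈ F_7^4.


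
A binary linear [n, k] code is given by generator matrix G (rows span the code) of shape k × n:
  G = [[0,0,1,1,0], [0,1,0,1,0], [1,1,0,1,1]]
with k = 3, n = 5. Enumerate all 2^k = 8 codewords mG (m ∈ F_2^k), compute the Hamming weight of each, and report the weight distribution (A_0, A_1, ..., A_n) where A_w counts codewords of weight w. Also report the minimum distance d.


Weight distribution: A_0 = 1, A_2 = 4, A_4 = 3. Minimum distance d = 2.

Enumerate all 2^3 = 8 messages m ∈ F_2^3.
For each, compute codeword c = mG in F_2^5, then tally its weight.
  m = 000 → c = 00000, weight = 0.
  m = 100 → c = 00110, weight = 2.
  m = 010 → c = 01010, weight = 2.
  m = 110 → c = 01100, weight = 2.
  m = 001 → c = 11011, weight = 4.
  m = 101 → c = 11101, weight = 4.
  m = 011 → c = 10001, weight = 2.
  m = 111 → c = 10111, weight = 4.
Tally weights:
  weight 0: 1 codewords.
  weight 2: 4 codewords.
  weight 4: 3 codewords.
Minimum distance d = smallest w > 0 with A_w > 0 = 2.
Sanity: Σ A_w = 8 = 2^3 = 8 ✓.


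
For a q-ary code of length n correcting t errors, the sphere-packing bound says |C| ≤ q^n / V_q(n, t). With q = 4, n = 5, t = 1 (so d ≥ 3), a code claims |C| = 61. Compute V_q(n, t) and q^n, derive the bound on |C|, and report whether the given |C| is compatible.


V_q(n, t) = 16, q^n = 1024, Hamming bound = 64, |C| = 61 ≤ bound (satisfied).

Step 1: Compute V_q(n, t) = Σ_{j=0}^1 C(n, j) (q−1)^j.
  j = 0: C(5,0)·(3)^0 = 1·1 = 1.
  j = 1: C(5,1)·(3)^1 = 5·3 = 15.
  V_q(n, t) = 1 + 15 = 16.
Step 2: q^n = 4^5 = 1024.
Step 3: Hamming bound ⌊q^n / V_q(n,t)⌋ = ⌊1024/16⌋ = 64.
Step 4: Compare |C| = 61 to 64: satisfied.
The claimed |C| lies below the Hamming bound.


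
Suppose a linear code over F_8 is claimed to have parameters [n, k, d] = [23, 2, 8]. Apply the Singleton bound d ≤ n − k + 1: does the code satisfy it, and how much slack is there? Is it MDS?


Singleton RHS = n − k + 1 = 22, slack = 14, bound satisfied, not MDS.

Singleton bound: d ≤ n − k + 1.
Here n = 23, k = 2, so n − k + 1 = 22.
Given d = 8, check d ≤ 22: YES.
Slack = (n − k + 1) − d = 14.
The code is NOT MDS (slack = 14 > 0).
Description: the claimed parameters are [23, 2, 8]_8; such a code would be non-MDS.


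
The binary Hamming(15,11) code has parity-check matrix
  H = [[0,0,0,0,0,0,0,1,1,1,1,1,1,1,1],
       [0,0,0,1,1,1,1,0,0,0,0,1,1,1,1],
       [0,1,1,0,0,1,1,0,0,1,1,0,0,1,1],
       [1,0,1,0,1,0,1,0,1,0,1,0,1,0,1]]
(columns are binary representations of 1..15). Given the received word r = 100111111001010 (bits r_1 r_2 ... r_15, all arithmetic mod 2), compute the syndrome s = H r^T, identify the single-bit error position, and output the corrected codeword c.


s = (0, 0, 1, 0)^T, error position = 2, corrected codeword c = 110111111001010

Compute s = H r^T mod 2 one row at a time:
  s_1 = 1 + 1 + 0 + 0 + 1 + 0 + 1 + 0 = 4 ≡ 0 (mod 2).
  s_2 = 1 + 1 + 1 + 1 + 1 + 0 + 1 + 0 = 6 ≡ 0 (mod 2).
  s_3 = 0 + 0 + 1 + 1 + 0 + 0 + 1 + 0 = 3 ≡ 1 (mod 2).
  s_4 = 1 + 0 + 1 + 1 + 1 + 0 + 0 + 0 = 4 ≡ 0 (mod 2).
s = (0, 0, 1, 0)^T — this equals column 2 of H (binary 0010), so error is at position 2.
Correct: flip bit 2 of r = 100111111001010 to get c = 110111111001010.


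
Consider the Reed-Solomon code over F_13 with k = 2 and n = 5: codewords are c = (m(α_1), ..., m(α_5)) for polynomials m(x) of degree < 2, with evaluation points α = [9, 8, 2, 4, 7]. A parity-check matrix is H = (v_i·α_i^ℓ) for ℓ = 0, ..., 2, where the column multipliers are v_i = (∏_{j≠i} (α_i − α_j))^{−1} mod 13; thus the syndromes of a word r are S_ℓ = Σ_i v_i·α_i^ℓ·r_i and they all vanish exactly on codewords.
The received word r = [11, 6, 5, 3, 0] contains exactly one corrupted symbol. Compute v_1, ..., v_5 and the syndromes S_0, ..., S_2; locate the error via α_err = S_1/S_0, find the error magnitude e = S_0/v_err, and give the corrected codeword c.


S = (10, 2, 3), error at position 2, error magnitude e = 7, c = [11, 12, 5, 3, 0].

Step 1: column multipliers v_i = (∏_{j≠i}(α_i − α_j))^{−1} mod 13.
  i = 1 (α = 9): (9−8)(9−2)(9−4)(9−7) = 1·7·5·2 = 70 ≡ 5, so v_1 = 5^{−1} = 8 (mod 13).
  i = 2 (α = 8): (8−9)(8−2)(8−4)(8−7) = (−1)·6·4·1 = −24 ≡ 2, so v_2 = 2^{−1} = 7 (mod 13).
  i = 3 (α = 2): (2−9)(2−8)(2−4)(2−7) = (−7)·(−6)·(−2)·(−5) = 420 ≡ 4, so v_3 = 4^{−1} = 10 (mod 13).
  i = 4 (α = 4): (4−9)(4−8)(4−2)(4−7) = (−5)·(−4)·2·(−3) = −120 ≡ 10, so v_4 = 10^{−1} = 4 (mod 13).
  i = 5 (α = 7): (7−9)(7−8)(7−2)(7−4) = (−2)·(−1)·5·3 = 30 ≡ 4, so v_5 = 4^{−1} = 10 (mod 13).
  v = [8, 7, 10, 4, 10].
Step 2: syndromes of r = [11, 6, 5, 3, 0] (all sums mod 13).
  S_0 = Σ v_i r_i = 8·11 + 7·6 + 10·5 + 4·3 + 10·0 = 192 ≡ 10.
  S_1 = Σ v_i α_i r_i = 8·9·11 + 7·8·6 + 10·2·5 + 4·4·3 + 10·7·0 = 1276 ≡ 2.
  α_i^2 mod 13 = [3, 12, 4, 3, 10].
  S_2 = Σ v_i α_i^2 r_i = 8·3·11 + 7·12·6 + 10·4·5 + 4·3·3 + 10·10·0 = 1004 ≡ 3.
  S = (10, 2, 3) ≠ 0, so r is not a codeword (an error is present).
Step 3: locate the error. For a single error e at position i, S_ℓ = v_i·e·α_i^ℓ, so α_err = S_1/S_0.
  S_0^{−1} = 10^{−1} = 4 (mod 13), so α_err = 2·4 = 8 ≡ 8 = α_2. Error position i = 2.
  Consistency check: S_2/S_1 = 3·7 = 21 ≡ 8 = α_err ✓ (single-error assumption holds).
Step 4: error magnitude e = S_0/v_2 = S_0·∏_{j≠2}(α_2 − α_j) = 10·2 = 20 ≡ 7 (mod 13).
Step 5: correct position 2: c_2 = r_2 − e = 6 − 7 ≡ 12 (mod 13). Hence c = [11, 12, 5, 3, 0].
  Check: interpolating c through the α_i gives m(x) = 7 + 12·x (degree < 2) with m(α_i) = c_i for every i, so c is indeed a codeword.


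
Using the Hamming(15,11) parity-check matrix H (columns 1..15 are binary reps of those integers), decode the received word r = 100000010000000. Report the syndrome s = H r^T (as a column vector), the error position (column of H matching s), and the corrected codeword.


s = (1, 0, 0, 1)^T, error position = 9, corrected codeword c = 100000011000000

Compute s = H r^T mod 2 one row at a time:
  s_1 = 1 + 0 + 0 + 0 + 0 + 0 + 0 + 0 = 1 ≡ 1 (mod 2).
  s_2 = 0 + 0 + 0 + 0 + 0 + 0 + 0 + 0 = 0 ≡ 0 (mod 2).
  s_3 = 0 + 0 + 0 + 0 + 0 + 0 + 0 + 0 = 0 ≡ 0 (mod 2).
  s_4 = 1 + 0 + 0 + 0 + 0 + 0 + 0 + 0 = 1 ≡ 1 (mod 2).
s = (1, 0, 0, 1)^T — this equals column 9 of H (binary 1001), so error is at position 9.
Correct: flip bit 9 of r = 100000010000000 to get c = 100000011000000.


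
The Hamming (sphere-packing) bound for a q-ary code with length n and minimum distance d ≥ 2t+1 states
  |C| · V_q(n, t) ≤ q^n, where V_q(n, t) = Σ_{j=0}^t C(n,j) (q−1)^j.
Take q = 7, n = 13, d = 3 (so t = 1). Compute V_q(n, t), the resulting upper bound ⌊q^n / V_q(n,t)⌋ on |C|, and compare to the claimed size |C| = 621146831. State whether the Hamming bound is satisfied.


V_q(n, t) = 79, q^n = 96889010407, Hamming bound = 1226443169, |C| = 621146831 ≤ bound (satisfied).

Step 1: Compute V_q(n, t) = Σ_{j=0}^1 C(n, j) (q−1)^j.
  j = 0: C(13,0)·(6)^0 = 1·1 = 1.
  j = 1: C(13,1)·(6)^1 = 13·6 = 78.
  V_q(n, t) = 1 + 78 = 79.
Step 2: q^n = 7^13 = 96889010407.
Step 3: Hamming bound ⌊q^n / V_q(n,t)⌋ = ⌊96889010407/79⌋ = 1226443169.
Step 4: Compare |C| = 621146831 to 1226443169: satisfied.
The claimed |C| lies below the Hamming bound.


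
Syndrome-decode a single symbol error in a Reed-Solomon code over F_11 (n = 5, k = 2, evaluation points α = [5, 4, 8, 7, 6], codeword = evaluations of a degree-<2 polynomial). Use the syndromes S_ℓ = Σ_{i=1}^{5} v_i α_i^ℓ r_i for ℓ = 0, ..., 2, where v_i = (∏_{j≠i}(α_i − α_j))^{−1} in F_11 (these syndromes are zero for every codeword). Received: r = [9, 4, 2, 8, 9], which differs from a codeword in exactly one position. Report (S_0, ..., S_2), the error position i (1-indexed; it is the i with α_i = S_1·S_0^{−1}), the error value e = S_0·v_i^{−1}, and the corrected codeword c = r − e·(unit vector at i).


S = (7, 9, 10), error at position 5, error magnitude e = 6, c = [9, 4, 2, 8, 3].

Step 1: column multipliers v_i = (∏_{j≠i}(α_i − α_j))^{−1} mod 11.
  i = 1 (α = 5): (5−4)(5−8)(5−7)(5−6) = 1·(−3)·(−2)·(−1) = −6 ≡ 5, so v_1 = 5^{−1} = 9 (mod 11).
  i = 2 (α = 4): (4−5)(4−8)(4−7)(4−6) = (−1)·(−4)·(−3)·(−2) = 24 ≡ 2, so v_2 = 2^{−1} = 6 (mod 11).
  i = 3 (α = 8): (8−5)(8−4)(8−7)(8−6) = 3·4·1·2 = 24 ≡ 2, so v_3 = 2^{−1} = 6 (mod 11).
  i = 4 (α = 7): (7−5)(7−4)(7−8)(7−6) = 2·3·(−1)·1 = −6 ≡ 5, so v_4 = 5^{−1} = 9 (mod 11).
  i = 5 (α = 6): (6−5)(6−4)(6−8)(6−7) = 1·2·(−2)·(−1) = 4 ≡ 4, so v_5 = 4^{−1} = 3 (mod 11).
  v = [9, 6, 6, 9, 3].
Step 2: syndromes of r = [9, 4, 2, 8, 9] (all sums mod 11).
  S_0 = Σ v_i r_i = 9·9 + 6·4 + 6·2 + 9·8 + 3·9 = 216 ≡ 7.
  S_1 = Σ v_i α_i r_i = 9·5·9 + 6·4·4 + 6·8·2 + 9·7·8 + 3·6·9 = 1263 ≡ 9.
  α_i^2 mod 11 = [3, 5, 9, 5, 3].
  S_2 = Σ v_i α_i^2 r_i = 9·3·9 + 6·5·4 + 6·9·2 + 9·5·8 + 3·3·9 = 912 ≡ 10.
  S = (7, 9, 10) ≠ 0, so r is not a codeword (an error is present).
Step 3: locate the error. For a single error e at position i, S_ℓ = v_i·e·α_i^ℓ, so α_err = S_1/S_0.
  S_0^{−1} = 7^{−1} = 8 (mod 11), so α_err = 9·8 = 72 ≡ 6 = α_5. Error position i = 5.
  Consistency check: S_2/S_1 = 10·5 = 50 ≡ 6 = α_err ✓ (single-error assumption holds).
Step 4: error magnitude e = S_0/v_5 = S_0·∏_{j≠5}(α_5 − α_j) = 7·4 = 28 ≡ 6 (mod 11).
Step 5: correct position 5: c_5 = r_5 − e = 9 − 6 ≡ 3 (mod 11). Hence c = [9, 4, 2, 8, 3].
  Check: interpolating c through the α_i gives m(x) = 6 + 5·x (degree < 2) with m(α_i) = c_i for every i, so c is indeed a codeword.


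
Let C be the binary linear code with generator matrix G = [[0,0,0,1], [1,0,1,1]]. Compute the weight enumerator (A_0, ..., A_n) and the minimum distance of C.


Weight distribution: A_0 = 1, A_1 = 1, A_2 = 1, A_3 = 1. Minimum distance d = 1.

Enumerate all 2^2 = 4 messages m ∈ F_2^2.
For each, compute codeword c = mG in F_2^4, then tally its weight.
  m = 00 → c = 0000, weight = 0.
  m = 10 → c = 0001, weight = 1.
  m = 01 → c = 1011, weight = 3.
  m = 11 → c = 1010, weight = 2.
Tally weights:
  weight 0: 1 codewords.
  weight 1: 1 codewords.
  weight 2: 1 codewords.
  weight 3: 1 codewords.
Minimum distance d = smallest w > 0 with A_w > 0 = 1.
Sanity: Σ A_w = 4 = 2^2 = 4 ✓.


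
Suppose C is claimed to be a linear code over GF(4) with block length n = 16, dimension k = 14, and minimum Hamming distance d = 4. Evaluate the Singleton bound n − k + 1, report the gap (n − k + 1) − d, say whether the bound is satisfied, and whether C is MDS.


Singleton RHS = n − k + 1 = 3, slack = -1, bound violated (no such code; not MDS).

Singleton bound: d ≤ n − k + 1.
Here n = 16, k = 14, so n − k + 1 = 3.
Given d = 4, check d ≤ 3: NO.
Slack = (n − k + 1) − d = -1.
The slack is negative: d = 4 exceeds n − k + 1 = 3 by 1, so the Singleton bound is violated and no linear [16, 14, 4]_4 code can exist. In particular it is not MDS (MDS requires d = n − k + 1 exactly).
Description: the claimed parameters are [16, 14, 4]_4; such a code would be impossible (violates the Singleton bound).


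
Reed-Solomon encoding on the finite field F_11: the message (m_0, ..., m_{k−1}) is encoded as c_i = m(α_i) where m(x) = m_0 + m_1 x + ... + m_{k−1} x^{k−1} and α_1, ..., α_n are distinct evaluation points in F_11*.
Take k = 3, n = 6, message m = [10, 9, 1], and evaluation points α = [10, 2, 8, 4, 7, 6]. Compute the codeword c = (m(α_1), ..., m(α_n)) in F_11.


c = [2, 10, 3, 7, 1, 1]

Message polynomial: m(x) = 10 + 9·x + 1·x^2 (mod 11).
For each evaluation point α_i, compute m(α_i) mod 11:
  α_1 = 10: Horner steps 1 → 8 → 2, so m(10) = 2.
  α_2 = 2: Horner steps 1 → 0 → 10, so m(2) = 10.
  α_3 = 8: Horner steps 1 → 6 → 3, so m(8) = 3.
  α_4 = 4: Horner steps 1 → 2 → 7, so m(4) = 7.
  α_5 = 7: Horner steps 1 → 5 → 1, so m(7) = 1.
  α_6 = 6: Horner steps 1 → 4 → 1, so m(6) = 1.
Codeword c = [2, 10, 3, 7, 1, 1] ∈ F_11^6.


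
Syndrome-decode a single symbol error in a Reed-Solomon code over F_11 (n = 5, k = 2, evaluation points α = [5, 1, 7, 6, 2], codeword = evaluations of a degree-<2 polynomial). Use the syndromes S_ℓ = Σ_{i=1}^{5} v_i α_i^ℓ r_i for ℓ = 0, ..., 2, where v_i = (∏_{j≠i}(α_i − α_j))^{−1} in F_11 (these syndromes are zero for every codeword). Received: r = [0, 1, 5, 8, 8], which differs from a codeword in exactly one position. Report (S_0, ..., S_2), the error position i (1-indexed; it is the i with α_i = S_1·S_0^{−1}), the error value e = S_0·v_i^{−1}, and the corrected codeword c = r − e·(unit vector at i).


S = (9, 7, 3), error at position 5, error magnitude e = 10, c = [0, 1, 5, 8, 9].

Step 1: column multipliers v_i = (∏_{j≠i}(α_i − α_j))^{−1} mod 11.
  i = 1 (α = 5): (5−1)(5−7)(5−6)(5−2) = 4·(−2)·(−1)·3 = 24 ≡ 2, so v_1 = 2^{−1} = 6 (mod 11).
  i = 2 (α = 1): (1−5)(1−7)(1−6)(1−2) = (−4)·(−6)·(−5)·(−1) = 120 ≡ 10, so v_2 = 10^{−1} = 10 (mod 11).
  i = 3 (α = 7): (7−5)(7−1)(7−6)(7−2) = 2·6·1·5 = 60 ≡ 5, so v_3 = 5^{−1} = 9 (mod 11).
  i = 4 (α = 6): (6−5)(6−1)(6−7)(6−2) = 1·5·(−1)·4 = −20 ≡ 2, so v_4 = 2^{−1} = 6 (mod 11).
  i = 5 (α = 2): (2−5)(2−1)(2−7)(2−6) = (−3)·1·(−5)·(−4) = −60 ≡ 6, so v_5 = 6^{−1} = 2 (mod 11).
  v = [6, 10, 9, 6, 2].
Step 2: syndromes of r = [0, 1, 5, 8, 8] (all sums mod 11).
  S_0 = Σ v_i r_i = 6·0 + 10·1 + 9·5 + 6·8 + 2·8 = 119 ≡ 9.
  S_1 = Σ v_i α_i r_i = 6·5·0 + 10·1·1 + 9·7·5 + 6·6·8 + 2·2·8 = 645 ≡ 7.
  α_i^2 mod 11 = [3, 1, 5, 3, 4].
  S_2 = Σ v_i α_i^2 r_i = 6·3·0 + 10·1·1 + 9·5·5 + 6·3·8 + 2·4·8 = 443 ≡ 3.
  S = (9, 7, 3) ≠ 0, so r is not a codeword (an error is present).
Step 3: locate the error. For a single error e at position i, S_ℓ = v_i·e·α_i^ℓ, so α_err = S_1/S_0.
  S_0^{−1} = 9^{−1} = 5 (mod 11), so α_err = 7·5 = 35 ≡ 2 = α_5. Error position i = 5.
  Consistency check: S_2/S_1 = 3·8 = 24 ≡ 2 = α_err ✓ (single-error assumption holds).
Step 4: error magnitude e = S_0/v_5 = S_0·∏_{j≠5}(α_5 − α_j) = 9·6 = 54 ≡ 10 (mod 11).
Step 5: correct position 5: c_5 = r_5 − e = 8 − 10 ≡ 9 (mod 11). Hence c = [0, 1, 5, 8, 9].
  Check: interpolating c through the α_i gives m(x) = 4 + 8·x (degree < 2) with m(α_i) = c_i for every i, so c is indeed a codeword.


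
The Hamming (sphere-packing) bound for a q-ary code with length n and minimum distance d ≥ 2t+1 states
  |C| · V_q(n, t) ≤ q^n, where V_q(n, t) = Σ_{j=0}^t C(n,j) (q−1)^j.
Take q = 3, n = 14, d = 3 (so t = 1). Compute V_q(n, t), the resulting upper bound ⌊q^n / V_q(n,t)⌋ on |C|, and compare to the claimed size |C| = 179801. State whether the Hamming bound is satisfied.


V_q(n, t) = 29, q^n = 4782969, Hamming bound = 164929, |C| = 179801 > bound (violated).

Step 1: Compute V_q(n, t) = Σ_{j=0}^1 C(n, j) (q−1)^j.
  j = 0: C(14,0)·(2)^0 = 1·1 = 1.
  j = 1: C(14,1)·(2)^1 = 14·2 = 28.
  V_q(n, t) = 1 + 28 = 29.
Step 2: q^n = 3^14 = 4782969.
Step 3: Hamming bound ⌊q^n / V_q(n,t)⌋ = ⌊4782969/29⌋ = 164929.
Step 4: Compare |C| = 179801 to 164929: violated.
The claimed |C| lies above the Hamming bound, so no 3-ary code of length 14 with d ≥ 3 can have 179801 codewords.


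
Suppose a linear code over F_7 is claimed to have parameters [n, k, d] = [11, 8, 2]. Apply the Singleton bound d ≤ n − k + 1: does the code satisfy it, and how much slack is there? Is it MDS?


Singleton RHS = n − k + 1 = 4, slack = 2, bound satisfied, not MDS.

Singleton bound: d ≤ n − k + 1.
Here n = 11, k = 8, so n − k + 1 = 4.
Given d = 2, check d ≤ 4: YES.
Slack = (n − k + 1) − d = 2.
The code is NOT MDS (slack = 2 > 0).
Description: the claimed parameters are [11, 8, 2]_7; such a code would be non-MDS.


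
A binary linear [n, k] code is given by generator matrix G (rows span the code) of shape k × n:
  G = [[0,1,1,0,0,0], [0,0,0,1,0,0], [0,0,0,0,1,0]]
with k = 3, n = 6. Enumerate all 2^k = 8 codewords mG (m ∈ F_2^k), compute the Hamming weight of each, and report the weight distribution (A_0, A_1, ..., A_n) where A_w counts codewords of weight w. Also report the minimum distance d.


Weight distribution: A_0 = 1, A_1 = 2, A_2 = 2, A_3 = 2, A_4 = 1. Minimum distance d = 1.

Enumerate all 2^3 = 8 messages m ∈ F_2^3.
For each, compute codeword c = mG in F_2^6, then tally its weight.
  m = 000 → c = 000000, weight = 0.
  m = 100 → c = 011000, weight = 2.
  m = 010 → c = 000100, weight = 1.
  m = 110 → c = 011100, weight = 3.
  m = 001 → c = 000010, weight = 1.
  m = 101 → c = 011010, weight = 3.
  m = 011 → c = 000110, weight = 2.
  m = 111 → c = 011110, weight = 4.
Tally weights:
  weight 0: 1 codewords.
  weight 1: 2 codewords.
  weight 2: 2 codewords.
  weight 3: 2 codewords.
  weight 4: 1 codewords.
Minimum distance d = smallest w > 0 with A_w > 0 = 1.
Sanity: Σ A_w = 8 = 2^3 = 8 ✓.


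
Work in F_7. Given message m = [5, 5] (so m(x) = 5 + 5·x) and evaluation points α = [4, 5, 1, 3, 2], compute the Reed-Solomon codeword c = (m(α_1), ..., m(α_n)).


c = [4, 2, 3, 6, 1]

Message polynomial: m(x) = 5 + 5·x (mod 7).
For each evaluation point α_i, compute m(α_i) mod 7:
  α_1 = 4: Horner steps 5 → 4, so m(4) = 4.
  α_2 = 5: Horner steps 5 → 2, so m(5) = 2.
  α_3 = 1: Horner steps 5 → 3, so m(1) = 3.
  α_4 = 3: Horner steps 5 → 6, so m(3) = 6.
  α_5 = 2: Horner steps 5 → 1, so m(2) = 1.
Codeword c = [4, 2, 3, 6, 1] ∈ F_7^5.


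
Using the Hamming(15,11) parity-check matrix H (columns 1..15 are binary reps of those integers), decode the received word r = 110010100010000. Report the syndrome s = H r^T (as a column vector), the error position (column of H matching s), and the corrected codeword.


s = (1, 0, 1, 0)^T, error position = 10, corrected codeword c = 110010100110000

Compute s = H r^T mod 2 one row at a time:
  s_1 = 0 + 0 + 0 + 1 + 0 + 0 + 0 + 0 = 1 ≡ 1 (mod 2).
  s_2 = 0 + 1 + 0 + 1 + 0 + 0 + 0 + 0 = 2 ≡ 0 (mod 2).
  s_3 = 1 + 0 + 0 + 1 + 0 + 1 + 0 + 0 = 3 ≡ 1 (mod 2).
  s_4 = 1 + 0 + 1 + 1 + 0 + 1 + 0 + 0 = 4 ≡ 0 (mod 2).
s = (1, 0, 1, 0)^T — this equals column 10 of H (binary 1010), so error is at position 10.
Correct: flip bit 10 of r = 110010100010000 to get c = 110010100110000.


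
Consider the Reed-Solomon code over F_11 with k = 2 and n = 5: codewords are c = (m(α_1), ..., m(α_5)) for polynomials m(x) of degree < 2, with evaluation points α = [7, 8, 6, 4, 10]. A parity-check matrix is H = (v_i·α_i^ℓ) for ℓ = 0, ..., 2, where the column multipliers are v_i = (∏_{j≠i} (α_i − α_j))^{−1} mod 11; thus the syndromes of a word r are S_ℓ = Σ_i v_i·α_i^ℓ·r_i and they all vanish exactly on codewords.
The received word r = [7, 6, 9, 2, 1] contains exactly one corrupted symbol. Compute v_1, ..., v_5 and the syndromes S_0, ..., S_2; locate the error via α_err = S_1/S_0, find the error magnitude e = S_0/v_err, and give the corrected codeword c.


S = (2, 5, 7), error at position 2, error magnitude e = 1, c = [7, 5, 9, 2, 1].

Step 1: column multipliers v_i = (∏_{j≠i}(α_i − α_j))^{−1} mod 11.
  i = 1 (α = 7): (7−8)(7−6)(7−4)(7−10) = (−1)·1·3·(−3) = 9 ≡ 9, so v_1 = 9^{−1} = 5 (mod 11).
  i = 2 (α = 8): (8−7)(8−6)(8−4)(8−10) = 1·2·4·(−2) = −16 ≡ 6, so v_2 = 6^{−1} = 2 (mod 11).
  i = 3 (α = 6): (6−7)(6−8)(6−4)(6−10) = (−1)·(−2)·2·(−4) = −16 ≡ 6, so v_3 = 6^{−1} = 2 (mod 11).
  i = 4 (α = 4): (4−7)(4−8)(4−6)(4−10) = (−3)·(−4)·(−2)·(−6) = 144 ≡ 1, so v_4 = 1^{−1} = 1 (mod 11).
  i = 5 (α = 10): (10−7)(10−8)(10−6)(10−4) = 3·2·4·6 = 144 ≡ 1, so v_5 = 1^{−1} = 1 (mod 11).
  v = [5, 2, 2, 1, 1].
Step 2: syndromes of r = [7, 6, 9, 2, 1] (all sums mod 11).
  S_0 = Σ v_i r_i = 5·7 + 2·6 + 2·9 + 1·2 + 1·1 = 68 ≡ 2.
  S_1 = Σ v_i α_i r_i = 5·7·7 + 2·8·6 + 2·6·9 + 1·4·2 + 1·10·1 = 467 ≡ 5.
  α_i^2 mod 11 = [5, 9, 3, 5, 1].
  S_2 = Σ v_i α_i^2 r_i = 5·5·7 + 2·9·6 + 2·3·9 + 1·5·2 + 1·1·1 = 348 ≡ 7.
  S = (2, 5, 7) ≠ 0, so r is not a codeword (an error is present).
Step 3: locate the error. For a single error e at position i, S_ℓ = v_i·e·α_i^ℓ, so α_err = S_1/S_0.
  S_0^{−1} = 2^{−1} = 6 (mod 11), so α_err = 5·6 = 30 ≡ 8 = α_2. Error position i = 2.
  Consistency check: S_2/S_1 = 7·9 = 63 ≡ 8 = α_err ✓ (single-error assumption holds).
Step 4: error magnitude e = S_0/v_2 = S_0·∏_{j≠2}(α_2 − α_j) = 2·6 = 12 ≡ 1 (mod 11).
Step 5: correct position 2: c_2 = r_2 − e = 6 − 1 ≡ 5 (mod 11). Hence c = [7, 5, 9, 2, 1].
  Check: interpolating c through the α_i gives m(x) = 10 + 9·x (degree < 2) with m(α_i) = c_i for every i, so c is indeed a codeword.


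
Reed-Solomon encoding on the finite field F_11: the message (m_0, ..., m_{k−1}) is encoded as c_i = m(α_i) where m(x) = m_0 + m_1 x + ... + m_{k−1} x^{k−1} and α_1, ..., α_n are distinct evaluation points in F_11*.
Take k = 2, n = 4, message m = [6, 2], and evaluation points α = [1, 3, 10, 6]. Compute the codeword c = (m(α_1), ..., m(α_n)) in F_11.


c = [8, 1, 4, 7]

Message polynomial: m(x) = 6 + 2·x (mod 11).
For each evaluation point α_i, compute m(α_i) mod 11:
  α_1 = 1: Horner steps 2 → 8, so m(1) = 8.
  α_2 = 3: Horner steps 2 → 1, so m(3) = 1.
  α_3 = 10: Horner steps 2 → 4, so m(10) = 4.
  α_4 = 6: Horner steps 2 → 7, so m(6) = 7.
Codeword c = [8, 1, 4, 7] ∈ F_11^4.


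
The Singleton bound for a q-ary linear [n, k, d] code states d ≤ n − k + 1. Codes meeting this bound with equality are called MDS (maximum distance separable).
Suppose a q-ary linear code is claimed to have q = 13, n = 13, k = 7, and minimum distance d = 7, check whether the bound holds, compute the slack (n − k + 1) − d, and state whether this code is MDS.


Singleton RHS = n − k + 1 = 7, slack = 0, bound satisfied, MDS.

Singleton bound: d ≤ n − k + 1.
Here n = 13, k = 7, so n − k + 1 = 7.
Given d = 7, check d ≤ 7: YES.
Slack = (n − k + 1) − d = 0.
The code is MDS (slack = 0).
Description: the claimed parameters are [13, 7, 7]_13; such a code would be MDS (meets Singleton bound).


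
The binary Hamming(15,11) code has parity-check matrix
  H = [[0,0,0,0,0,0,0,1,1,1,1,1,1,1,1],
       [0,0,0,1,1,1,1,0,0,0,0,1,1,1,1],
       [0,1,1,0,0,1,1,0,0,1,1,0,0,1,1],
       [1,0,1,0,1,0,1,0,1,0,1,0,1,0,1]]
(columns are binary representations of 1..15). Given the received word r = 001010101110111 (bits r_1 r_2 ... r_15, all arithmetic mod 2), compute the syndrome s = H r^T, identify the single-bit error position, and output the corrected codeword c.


s = (0, 1, 0, 1)^T, error position = 5, corrected codeword c = 001000101110111

Compute s = H r^T mod 2 one row at a time:
  s_1 = 0 + 1 + 1 + 1 + 0 + 1 + 1 + 1 = 6 ≡ 0 (mod 2).
  s_2 = 0 + 1 + 0 + 1 + 0 + 1 + 1 + 1 = 5 ≡ 1 (mod 2).
  s_3 = 0 + 1 + 0 + 1 + 1 + 1 + 1 + 1 = 6 ≡ 0 (mod 2).
  s_4 = 0 + 1 + 1 + 1 + 1 + 1 + 1 + 1 = 7 ≡ 1 (mod 2).
s = (0, 1, 0, 1)^T — this equals column 5 of H (binary 0101), so error is at position 5.
Correct: flip bit 5 of r = 001010101110111 to get c = 001000101110111.


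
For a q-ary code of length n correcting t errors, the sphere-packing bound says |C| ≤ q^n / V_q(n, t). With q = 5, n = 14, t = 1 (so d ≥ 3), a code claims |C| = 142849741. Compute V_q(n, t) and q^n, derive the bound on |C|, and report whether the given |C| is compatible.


V_q(n, t) = 57, q^n = 6103515625, Hamming bound = 107079221, |C| = 142849741 > bound (violated).

Step 1: Compute V_q(n, t) = Σ_{j=0}^1 C(n, j) (q−1)^j.
  j = 0: C(14,0)·(4)^0 = 1·1 = 1.
  j = 1: C(14,1)·(4)^1 = 14·4 = 56.
  V_q(n, t) = 1 + 56 = 57.
Step 2: q^n = 5^14 = 6103515625.
Step 3: Hamming bound ⌊q^n / V_q(n,t)⌋ = ⌊6103515625/57⌋ = 107079221.
Step 4: Compare |C| = 142849741 to 107079221: violated.
The claimed |C| lies above the Hamming bound, so no 5-ary code of length 14 with d ≥ 3 can have 142849741 codewords.


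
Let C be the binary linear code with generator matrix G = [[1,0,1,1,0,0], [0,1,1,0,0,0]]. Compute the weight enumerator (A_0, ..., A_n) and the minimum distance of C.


Weight distribution: A_0 = 1, A_2 = 1, A_3 = 2. Minimum distance d = 2.

Enumerate all 2^2 = 4 messages m ∈ F_2^2.
For each, compute codeword c = mG in F_2^6, then tally its weight.
  m = 00 → c = 000000, weight = 0.
  m = 10 → c = 101100, weight = 3.
  m = 01 → c = 011000, weight = 2.
  m = 11 → c = 110100, weight = 3.
Tally weights:
  weight 0: 1 codewords.
  weight 2: 1 codewords.
  weight 3: 2 codewords.
Minimum distance d = smallest w > 0 with A_w > 0 = 2.
Sanity: Σ A_w = 4 = 2^2 = 4 ✓.


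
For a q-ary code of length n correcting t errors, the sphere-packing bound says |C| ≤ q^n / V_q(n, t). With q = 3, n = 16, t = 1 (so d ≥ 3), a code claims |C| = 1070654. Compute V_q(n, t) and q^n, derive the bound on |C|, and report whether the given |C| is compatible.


V_q(n, t) = 33, q^n = 43046721, Hamming bound = 1304446, |C| = 1070654 ≤ bound (satisfied).

Step 1: Compute V_q(n, t) = Σ_{j=0}^1 C(n, j) (q−1)^j.
  j = 0: C(16,0)·(2)^0 = 1·1 = 1.
  j = 1: C(16,1)·(2)^1 = 16·2 = 32.
  V_q(n, t) = 1 + 32 = 33.
Step 2: q^n = 3^16 = 43046721.
Step 3: Hamming bound ⌊q^n / V_q(n,t)⌋ = ⌊43046721/33⌋ = 1304446.
Step 4: Compare |C| = 1070654 to 1304446: satisfied.
The claimed |C| lies below the Hamming bound.


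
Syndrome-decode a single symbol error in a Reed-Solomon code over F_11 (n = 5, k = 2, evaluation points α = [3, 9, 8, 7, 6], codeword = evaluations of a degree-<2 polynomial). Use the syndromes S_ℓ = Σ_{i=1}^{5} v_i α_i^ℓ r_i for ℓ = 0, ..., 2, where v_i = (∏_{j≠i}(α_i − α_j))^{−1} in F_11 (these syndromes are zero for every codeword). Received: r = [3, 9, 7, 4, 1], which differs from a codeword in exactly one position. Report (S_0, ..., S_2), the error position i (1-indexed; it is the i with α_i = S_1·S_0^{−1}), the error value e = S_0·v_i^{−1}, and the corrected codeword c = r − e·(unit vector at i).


S = (7, 8, 6), error at position 2, error magnitude e = 10, c = [3, 10, 7, 4, 1].

Step 1: column multipliers v_i = (∏_{j≠i}(α_i − α_j))^{−1} mod 11.
  i = 1 (α = 3): (3−9)(3−8)(3−7)(3−6) = (−6)·(−5)·(−4)·(−3) = 360 ≡ 8, so v_1 = 8^{−1} = 7 (mod 11).
  i = 2 (α = 9): (9−3)(9−8)(9−7)(9−6) = 6·1·2·3 = 36 ≡ 3, so v_2 = 3^{−1} = 4 (mod 11).
  i = 3 (α = 8): (8−3)(8−9)(8−7)(8−6) = 5·(−1)·1·2 = −10 ≡ 1, so v_3 = 1^{−1} = 1 (mod 11).
  i = 4 (α = 7): (7−3)(7−9)(7−8)(7−6) = 4·(−2)·(−1)·1 = 8 ≡ 8, so v_4 = 8^{−1} = 7 (mod 11).
  i = 5 (α = 6): (6−3)(6−9)(6−8)(6−7) = 3·(−3)·(−2)·(−1) = −18 ≡ 4, so v_5 = 4^{−1} = 3 (mod 11).
  v = [7, 4, 1, 7, 3].
Step 2: syndromes of r = [3, 9, 7, 4, 1] (all sums mod 11).
  S_0 = Σ v_i r_i = 7·3 + 4·9 + 1·7 + 7·4 + 3·1 = 95 ≡ 7.
  S_1 = Σ v_i α_i r_i = 7·3·3 + 4·9·9 + 1·8·7 + 7·7·4 + 3·6·1 = 657 ≡ 8.
  α_i^2 mod 11 = [9, 4, 9, 5, 3].
  S_2 = Σ v_i α_i^2 r_i = 7·9·3 + 4·4·9 + 1·9·7 + 7·5·4 + 3·3·1 = 545 ≡ 6.
  S = (7, 8, 6) ≠ 0, so r is not a codeword (an error is present).
Step 3: locate the error. For a single error e at position i, S_ℓ = v_i·e·α_i^ℓ, so α_err = S_1/S_0.
  S_0^{−1} = 7^{−1} = 8 (mod 11), so α_err = 8·8 = 64 ≡ 9 = α_2. Error position i = 2.
  Consistency check: S_2/S_1 = 6·7 = 42 ≡ 9 = α_err ✓ (single-error assumption holds).
Step 4: error magnitude e = S_0/v_2 = S_0·∏_{j≠2}(α_2 − α_j) = 7·3 = 21 ≡ 10 (mod 11).
Step 5: correct position 2: c_2 = r_2 − e = 9 − 10 ≡ 10 (mod 11). Hence c = [3, 10, 7, 4, 1].
  Check: interpolating c through the α_i gives m(x) = 5 + 3·x (degree < 2) with m(α_i) = c_i for every i, so c is indeed a codeword.


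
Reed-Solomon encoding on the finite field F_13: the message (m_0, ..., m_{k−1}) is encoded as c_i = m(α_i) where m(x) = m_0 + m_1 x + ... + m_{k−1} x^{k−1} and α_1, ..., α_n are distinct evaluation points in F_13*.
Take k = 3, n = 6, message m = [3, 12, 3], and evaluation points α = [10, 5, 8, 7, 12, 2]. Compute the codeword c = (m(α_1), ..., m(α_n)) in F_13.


c = [7, 8, 5, 0, 7, 0]

Message polynomial: m(x) = 3 + 12·x + 3·x^2 (mod 13).
For each evaluation point α_i, compute m(α_i) mod 13:
  α_1 = 10: Horner steps 3 → 3 → 7, so m(10) = 7.
  α_2 = 5: Horner steps 3 → 1 → 8, so m(5) = 8.
  α_3 = 8: Horner steps 3 → 10 → 5, so m(8) = 5.
  α_4 = 7: Horner steps 3 → 7 → 0, so m(7) = 0.
  α_5 = 12: Horner steps 3 → 9 → 7, so m(12) = 7.
  α_6 = 2: Horner steps 3 → 5 → 0, so m(2) = 0.
Codeword c = [7, 8, 5, 0, 7, 0] ∈ F_13^6.


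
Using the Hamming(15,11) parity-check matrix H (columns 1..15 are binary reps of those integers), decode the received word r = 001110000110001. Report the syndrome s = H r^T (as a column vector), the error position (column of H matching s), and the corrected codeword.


s = (1, 1, 0, 0)^T, error position = 12, corrected codeword c = 001110000111001

Compute s = H r^T mod 2 one row at a time:
  s_1 = 0 + 0 + 1 + 1 + 0 + 0 + 0 + 1 = 3 ≡ 1 (mod 2).
  s_2 = 1 + 1 + 0 + 0 + 0 + 0 + 0 + 1 = 3 ≡ 1 (mod 2).
  s_3 = 0 + 1 + 0 + 0 + 1 + 1 + 0 + 1 = 4 ≡ 0 (mod 2).
  s_4 = 0 + 1 + 1 + 0 + 0 + 1 + 0 + 1 = 4 ≡ 0 (mod 2).
s = (1, 1, 0, 0)^T — this equals column 12 of H (binary 1100), so error is at position 12.
Correct: flip bit 12 of r = 001110000110001 to get c = 001110000111001.


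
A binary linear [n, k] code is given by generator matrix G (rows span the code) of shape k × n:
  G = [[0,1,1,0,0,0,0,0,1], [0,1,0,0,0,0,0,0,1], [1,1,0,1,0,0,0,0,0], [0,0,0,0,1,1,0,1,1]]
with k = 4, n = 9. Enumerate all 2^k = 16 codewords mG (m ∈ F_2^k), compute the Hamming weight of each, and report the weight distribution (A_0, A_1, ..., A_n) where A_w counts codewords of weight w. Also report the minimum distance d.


Weight distribution: A_0 = 1, A_1 = 1, A_2 = 1, A_3 = 3, A_4 = 4, A_5 = 3, A_6 = 1, A_7 = 1, A_8 = 1. Minimum distance d = 1.

Enumerate all 2^4 = 16 messages m ∈ F_2^4.
For each, compute codeword c = mG in F_2^9, then tally its weight.
  m = 0000 → c = 000000000, weight = 0.
  m = 1000 → c = 011000001, weight = 3.
  m = 0100 → c = 010000001, weight = 2.
  m = 1100 → c = 001000000, weight = 1.
  m = 0010 → c = 110100000, weight = 3.
  m = 1010 → c = 101100001, weight = 4.
  m = 0110 → c = 100100001, weight = 3.
  m = 1110 → c = 111100000, weight = 4.
  m = 0001 → c = 000011011, weight = 4.
  m = 1001 → c = 011011010, weight = 5.
  m = 0101 → c = 010011010, weight = 4.
  m = 1101 → c = 001011011, weight = 5.
  m = 0011 → c = 110111011, weight = 7.
  m = 1011 → c = 101111010, weight = 6.
  m = 0111 → c = 100111010, weight = 5.
  m = 1111 → c = 111111011, weight = 8.
Tally weights:
  weight 0: 1 codewords.
  weight 1: 1 codewords.
  weight 2: 1 codewords.
  weight 3: 3 codewords.
  weight 4: 4 codewords.
  weight 5: 3 codewords.
  weight 6: 1 codewords.
  weight 7: 1 codewords.
  weight 8: 1 codewords.
Minimum distance d = smallest w > 0 with A_w > 0 = 1.
Sanity: Σ A_w = 16 = 2^4 = 16 ✓.


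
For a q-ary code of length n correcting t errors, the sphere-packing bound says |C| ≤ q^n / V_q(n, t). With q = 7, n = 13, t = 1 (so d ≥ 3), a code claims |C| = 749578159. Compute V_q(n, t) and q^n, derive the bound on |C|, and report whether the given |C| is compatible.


V_q(n, t) = 79, q^n = 96889010407, Hamming bound = 1226443169, |C| = 749578159 ≤ bound (satisfied).

Step 1: Compute V_q(n, t) = Σ_{j=0}^1 C(n, j) (q−1)^j.
  j = 0: C(13,0)·(6)^0 = 1·1 = 1.
  j = 1: C(13,1)·(6)^1 = 13·6 = 78.
  V_q(n, t) = 1 + 78 = 79.
Step 2: q^n = 7^13 = 96889010407.
Step 3: Hamming bound ⌊q^n / V_q(n,t)⌋ = ⌊96889010407/79⌋ = 1226443169.
Step 4: Compare |C| = 749578159 to 1226443169: satisfied.
The claimed |C| lies below the Hamming bound.


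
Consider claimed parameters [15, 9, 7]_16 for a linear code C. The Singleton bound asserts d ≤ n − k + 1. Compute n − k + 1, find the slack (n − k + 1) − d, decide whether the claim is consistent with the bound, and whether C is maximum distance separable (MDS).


Singleton RHS = n − k + 1 = 7, slack = 0, bound satisfied, MDS.

Singleton bound: d ≤ n − k + 1.
Here n = 15, k = 9, so n − k + 1 = 7.
Given d = 7, check d ≤ 7: YES.
Slack = (n − k + 1) − d = 0.
The code is MDS (slack = 0).
Description: the claimed parameters are [15, 9, 7]_16; such a code would be MDS (meets Singleton bound).


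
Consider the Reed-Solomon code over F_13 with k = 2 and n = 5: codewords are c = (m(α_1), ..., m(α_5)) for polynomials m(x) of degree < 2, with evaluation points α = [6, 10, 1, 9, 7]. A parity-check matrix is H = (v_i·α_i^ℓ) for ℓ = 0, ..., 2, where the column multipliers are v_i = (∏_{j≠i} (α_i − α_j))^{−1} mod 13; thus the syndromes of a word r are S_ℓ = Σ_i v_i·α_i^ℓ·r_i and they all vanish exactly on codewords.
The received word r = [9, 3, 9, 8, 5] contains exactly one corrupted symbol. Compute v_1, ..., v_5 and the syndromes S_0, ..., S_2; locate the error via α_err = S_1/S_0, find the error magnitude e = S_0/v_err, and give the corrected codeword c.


S = (5, 4, 11), error at position 1, error magnitude e = 12, c = [10, 3, 9, 8, 5].

Step 1: column multipliers v_i = (∏_{j≠i}(α_i − α_j))^{−1} mod 13.
  i = 1 (α = 6): (6−10)(6−1)(6−9)(6−7) = (−4)·5·(−3)·(−1) = −60 ≡ 5, so v_1 = 5^{−1} = 8 (mod 13).
  i = 2 (α = 10): (10−6)(10−1)(10−9)(10−7) = 4·9·1·3 = 108 ≡ 4, so v_2 = 4^{−1} = 10 (mod 13).
  i = 3 (α = 1): (1−6)(1−10)(1−9)(1−7) = (−5)·(−9)·(−8)·(−6) = 2160 ≡ 2, so v_3 = 2^{−1} = 7 (mod 13).
  i = 4 (α = 9): (9−6)(9−10)(9−1)(9−7) = 3·(−1)·8·2 = −48 ≡ 4, so v_4 = 4^{−1} = 10 (mod 13).
  i = 5 (α = 7): (7−6)(7−10)(7−1)(7−9) = 1·(−3)·6·(−2) = 36 ≡ 10, so v_5 = 10^{−1} = 4 (mod 13).
  v = [8, 10, 7, 10, 4].
Step 2: syndromes of r = [9, 3, 9, 8, 5] (all sums mod 13).
  S_0 = Σ v_i r_i = 8·9 + 10·3 + 7·9 + 10·8 + 4·5 = 265 ≡ 5.
  S_1 = Σ v_i α_i r_i = 8·6·9 + 10·10·3 + 7·1·9 + 10·9·8 + 4·7·5 = 1655 ≡ 4.
  α_i^2 mod 13 = [10, 9, 1, 3, 10].
  S_2 = Σ v_i α_i^2 r_i = 8·10·9 + 10·9·3 + 7·1·9 + 10·3·8 + 4·10·5 = 1493 ≡ 11.
  S = (5, 4, 11) ≠ 0, so r is not a codeword (an error is present).
Step 3: locate the error. For a single error e at position i, S_ℓ = v_i·e·α_i^ℓ, so α_err = S_1/S_0.
  S_0^{−1} = 5^{−1} = 8 (mod 13), so α_err = 4·8 = 32 ≡ 6 = α_1. Error position i = 1.
  Consistency check: S_2/S_1 = 11·10 = 110 ≡ 6 = α_err ✓ (single-error assumption holds).
Step 4: error magnitude e = S_0/v_1 = S_0·∏_{j≠1}(α_1 − α_j) = 5·5 = 25 ≡ 12 (mod 13).
Step 5: correct position 1: c_1 = r_1 − e = 9 − 12 ≡ 10 (mod 13). Hence c = [10, 3, 9, 8, 5].
  Check: interpolating c through the α_i gives m(x) = 1 + 8·x (degree < 2) with m(α_i) = c_i for every i, so c is indeed a codeword.


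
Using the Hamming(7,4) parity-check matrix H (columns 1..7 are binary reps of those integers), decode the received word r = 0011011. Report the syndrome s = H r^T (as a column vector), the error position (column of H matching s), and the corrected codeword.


s = (1, 1, 0)^T, error position = 6, corrected codeword c = 0011001

Compute s = H r^T mod 2 one row at a time:
  s_1 = 1 + 0 + 1 + 1 = 3 ≡ 1 (mod 2).
  s_2 = 0 + 1 + 1 + 1 = 3 ≡ 1 (mod 2).
  s_3 = 0 + 1 + 0 + 1 = 2 ≡ 0 (mod 2).
s = (1, 1, 0)^T — this equals column 6 of H (binary 110), so error is at position 6.
Correct: flip bit 6 of r = 0011011 to get c = 0011001.


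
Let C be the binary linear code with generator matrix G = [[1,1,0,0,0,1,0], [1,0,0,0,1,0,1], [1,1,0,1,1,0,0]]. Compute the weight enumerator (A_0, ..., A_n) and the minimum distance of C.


Weight distribution: A_0 = 1, A_3 = 4, A_4 = 3. Minimum distance d = 3.

Enumerate all 2^3 = 8 messages m ∈ F_2^3.
For each, compute codeword c = mG in F_2^7, then tally its weight.
  m = 000 → c = 0000000, weight = 0.
  m = 100 → c = 1100010, weight = 3.
  m = 010 → c = 1000101, weight = 3.
  m = 110 → c = 0100111, weight = 4.
  m = 001 → c = 1101100, weight = 4.
  m = 101 → c = 0001110, weight = 3.
  m = 011 → c = 0101001, weight = 3.
  m = 111 → c = 1001011, weight = 4.
Tally weights:
  weight 0: 1 codewords.
  weight 3: 4 codewords.
  weight 4: 3 codewords.
Minimum distance d = smallest w > 0 with A_w > 0 = 3.
Sanity: Σ A_w = 8 = 2^3 = 8 ✓.


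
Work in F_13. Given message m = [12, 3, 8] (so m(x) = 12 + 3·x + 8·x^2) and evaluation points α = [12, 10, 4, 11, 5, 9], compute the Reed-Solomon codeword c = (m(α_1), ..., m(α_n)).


c = [4, 10, 9, 12, 6, 11]

Message polynomial: m(x) = 12 + 3·x + 8·x^2 (mod 13).
For each evaluation point α_i, compute m(α_i) mod 13:
  α_1 = 12: Horner steps 8 → 8 → 4, so m(12) = 4.
  α_2 = 10: Horner steps 8 → 5 → 10, so m(10) = 10.
  α_3 = 4: Horner steps 8 → 9 → 9, so m(4) = 9.
  α_4 = 11: Horner steps 8 → 0 → 12, so m(11) = 12.
  α_5 = 5: Horner steps 8 → 4 → 6, so m(5) = 6.
  α_6 = 9: Horner steps 8 → 10 → 11, so m(9) = 11.
Codeword c = [4, 10, 9, 12, 6, 11] ∈ F_13^6.


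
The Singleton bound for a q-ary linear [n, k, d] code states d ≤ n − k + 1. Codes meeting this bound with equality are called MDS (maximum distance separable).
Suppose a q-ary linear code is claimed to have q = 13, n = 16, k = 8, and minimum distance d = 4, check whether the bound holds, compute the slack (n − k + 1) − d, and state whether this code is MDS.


Singleton RHS = n − k + 1 = 9, slack = 5, bound satisfied, not MDS.

Singleton bound: d ≤ n − k + 1.
Here n = 16, k = 8, so n − k + 1 = 9.
Given d = 4, check d ≤ 9: YES.
Slack = (n − k + 1) − d = 5.
The code is NOT MDS (slack = 5 > 0).
Description: the claimed parameters are [16, 8, 4]_13; such a code would be non-MDS.


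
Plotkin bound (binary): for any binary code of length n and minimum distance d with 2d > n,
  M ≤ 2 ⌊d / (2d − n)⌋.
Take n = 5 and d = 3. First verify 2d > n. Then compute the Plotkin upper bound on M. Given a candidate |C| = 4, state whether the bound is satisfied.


Plotkin bound M ≤ 6; given |C| = 4 ≤ bound (satisfied).

Check applicability: 2d = 6, n = 5.
2d − n = 1 > 0, so Plotkin applies.
Compute d/(2d−n) = 3/1 ≈ 3.0000.
⌊d/(2d−n)⌋ = 3.
Plotkin bound: M ≤ 2·3 = 6.
Given |C| = 4, check: satisfied.
This |C| is below the Plotkin bound.
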